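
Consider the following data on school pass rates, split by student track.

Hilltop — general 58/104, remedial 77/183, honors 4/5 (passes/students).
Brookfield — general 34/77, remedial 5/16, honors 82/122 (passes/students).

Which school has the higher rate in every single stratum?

Hilltop

General: Hilltop 58/104 = 55.8%, Brookfield 34/77 = 44.2% → Hilltop
Remedial: Hilltop 77/183 = 42.1%, Brookfield 5/16 = 31.2% → Hilltop
Honors: Hilltop 4/5 = 80.0%, Brookfield 82/122 = 67.2% → Hilltop
Hilltop has the higher rate in all 3 groups.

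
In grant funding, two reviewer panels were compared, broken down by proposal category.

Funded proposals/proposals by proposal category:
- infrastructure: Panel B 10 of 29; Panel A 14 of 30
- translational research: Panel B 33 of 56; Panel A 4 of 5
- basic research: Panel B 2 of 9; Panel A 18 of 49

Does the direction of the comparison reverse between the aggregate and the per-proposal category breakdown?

Yes

Infrastructure: Panel B 10/29 = 34.5%, Panel A 14/30 = 46.7% → Panel A
Translational research: Panel B 33/56 = 58.9%, Panel A 4/5 = 80.0% → Panel A
Basic research: Panel B 2/9 = 22.2%, Panel A 18/49 = 36.7% → Panel A
Overall: Panel B 45/94 = 47.9%, Panel A 36/84 = 42.9% → Panel B
Panel A wins each proposal group but Panel B wins overall — the comparison reverses. Panel A's proposals skew toward basic research, which has a lower base rate.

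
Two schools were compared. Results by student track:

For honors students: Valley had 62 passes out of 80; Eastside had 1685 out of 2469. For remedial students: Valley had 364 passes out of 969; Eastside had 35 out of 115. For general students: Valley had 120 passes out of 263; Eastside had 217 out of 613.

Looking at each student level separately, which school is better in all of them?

Honors: Valley 62/80 = 77.5%, Eastside 1685/2469 = 68.2% → Valley
Remedial: Valley 364/969 = 37.6%, Eastside 35/115 = 30.4% → Valley
General: Valley 120/263 = 45.6%, Eastside 217/613 = 35.4% → Valley
Valley has the higher rate in all 3 groups.

Valley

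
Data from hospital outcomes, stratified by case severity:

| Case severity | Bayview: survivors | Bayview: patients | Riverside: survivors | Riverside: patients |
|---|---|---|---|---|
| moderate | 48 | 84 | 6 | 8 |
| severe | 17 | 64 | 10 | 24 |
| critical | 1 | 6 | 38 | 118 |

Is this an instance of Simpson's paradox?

Yes

Moderate: Bayview 48/84 = 57.1%, Riverside 6/8 = 75.0% → Riverside
Severe: Bayview 17/64 = 26.6%, Riverside 10/24 = 41.7% → Riverside
Critical: Bayview 1/6 = 16.7%, Riverside 38/118 = 32.2% → Riverside
Overall: Bayview 66/154 = 42.9%, Riverside 54/150 = 36.0% → Bayview
Riverside wins each case group but Bayview wins overall — the comparison reverses. Riverside's patients skew toward critical, which has a lower base rate.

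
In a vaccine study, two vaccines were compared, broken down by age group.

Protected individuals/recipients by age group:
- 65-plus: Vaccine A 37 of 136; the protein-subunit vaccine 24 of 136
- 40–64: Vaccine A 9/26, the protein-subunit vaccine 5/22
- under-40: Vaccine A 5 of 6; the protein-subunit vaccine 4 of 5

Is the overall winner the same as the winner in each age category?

65-plus: Vaccine A 37/136 = 27.2%, the protein-subunit vaccine 24/136 = 17.6% → Vaccine A
40–64: Vaccine A 9/26 = 34.6%, the protein-subunit vaccine 5/22 = 22.7% → Vaccine A
Under-40: Vaccine A 5/6 = 83.3%, the protein-subunit vaccine 4/5 = 80.0% → Vaccine A
Overall: Vaccine A 51/168 = 30.4%, the protein-subunit vaccine 33/163 = 20.2% → Vaccine A
Vaccine A wins overall and in every age group — no reversal.

Yes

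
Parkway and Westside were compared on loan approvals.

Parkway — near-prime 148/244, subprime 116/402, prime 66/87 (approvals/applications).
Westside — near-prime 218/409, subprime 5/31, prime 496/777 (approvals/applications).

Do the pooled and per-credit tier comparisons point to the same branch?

Near-prime: Parkway 148/244 = 60.7%, Westside 218/409 = 53.3% → Parkway
Subprime: Parkway 116/402 = 28.9%, Westside 5/31 = 16.1% → Parkway
Prime: Parkway 66/87 = 75.9%, Westside 496/777 = 63.8% → Parkway
Overall: Parkway 330/733 = 45.0%, Westside 719/1217 = 59.1% → Westside
Parkway wins each credit group but Westside wins overall — the comparison reverses. Parkway's applications skew toward subprime, which has a lower base rate.

No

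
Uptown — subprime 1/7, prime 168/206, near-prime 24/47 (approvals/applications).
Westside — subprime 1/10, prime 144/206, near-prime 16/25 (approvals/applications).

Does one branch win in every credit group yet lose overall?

No

Subprime: Uptown 1/7 = 14.3%, Westside 1/10 = 10.0% → Uptown
Prime: Uptown 168/206 = 81.6%, Westside 144/206 = 69.9% → Uptown
Near-prime: Uptown 24/47 = 51.1%, Westside 16/25 = 64.0% → Westside
Overall: Uptown 193/260 = 74.2%, Westside 161/241 = 66.8% → Uptown
Neither sweeps: Uptown wins 2 of 3 groups, Westside wins 1. Uptown wins overall but not every group — no Simpson reversal.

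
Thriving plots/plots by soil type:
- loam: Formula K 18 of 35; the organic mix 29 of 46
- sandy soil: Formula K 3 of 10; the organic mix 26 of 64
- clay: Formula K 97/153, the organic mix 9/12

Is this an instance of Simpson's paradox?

Loam: Formula K 18/35 = 51.4%, the organic mix 29/46 = 63.0% → the organic mix
Sandy soil: Formula K 3/10 = 30.0%, the organic mix 26/64 = 40.6% → the organic mix
Clay: Formula K 97/153 = 63.4%, the organic mix 9/12 = 75.0% → the organic mix
Overall: Formula K 118/198 = 59.6%, the organic mix 64/122 = 52.5% → Formula K
The organic mix wins each soil group but Formula K wins overall — the comparison reverses. The organic mix's plots skew toward sandy soil, which has a lower base rate.

Yes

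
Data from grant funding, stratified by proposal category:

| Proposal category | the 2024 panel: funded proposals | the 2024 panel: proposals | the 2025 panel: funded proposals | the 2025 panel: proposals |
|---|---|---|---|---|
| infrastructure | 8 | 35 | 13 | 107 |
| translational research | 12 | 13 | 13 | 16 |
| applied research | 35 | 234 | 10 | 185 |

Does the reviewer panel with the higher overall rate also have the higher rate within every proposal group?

Infrastructure: the 2024 panel 8/35 = 22.9%, the 2025 panel 13/107 = 12.1% → the 2024 panel
Translational research: the 2024 panel 12/13 = 92.3%, the 2025 panel 13/16 = 81.2% → the 2024 panel
Applied research: the 2024 panel 35/234 = 15.0%, the 2025 panel 10/185 = 5.4% → the 2024 panel
Overall: the 2024 panel 55/282 = 19.5%, the 2025 panel 36/308 = 11.7% → the 2024 panel
The 2024 panel wins overall and in every proposal group — no reversal.

Yes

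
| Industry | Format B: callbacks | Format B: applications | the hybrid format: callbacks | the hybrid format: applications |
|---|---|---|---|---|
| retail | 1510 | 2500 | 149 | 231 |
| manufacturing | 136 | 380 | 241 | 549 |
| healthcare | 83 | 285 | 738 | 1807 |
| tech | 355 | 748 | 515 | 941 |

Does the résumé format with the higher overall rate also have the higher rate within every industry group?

No

Retail: Format B 1510/2500 = 60.4%, the hybrid format 149/231 = 64.5% → the hybrid format
Manufacturing: Format B 136/380 = 35.8%, the hybrid format 241/549 = 43.9% → the hybrid format
Healthcare: Format B 83/285 = 29.1%, the hybrid format 738/1807 = 40.8% → the hybrid format
Tech: Format B 355/748 = 47.5%, the hybrid format 515/941 = 54.7% → the hybrid format
Overall: Format B 2084/3913 = 53.3%, the hybrid format 1643/3528 = 46.6% → Format B
The hybrid format wins each industry group but Format B wins overall — the comparison reverses. The hybrid format's applications skew toward healthcare, which has a lower base rate.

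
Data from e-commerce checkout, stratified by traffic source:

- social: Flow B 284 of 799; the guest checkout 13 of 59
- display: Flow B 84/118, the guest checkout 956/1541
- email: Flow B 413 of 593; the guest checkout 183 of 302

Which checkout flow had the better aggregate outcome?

the guest checkout

Social: Flow B 284/799 = 35.5%, the guest checkout 13/59 = 22.0% → Flow B
Display: Flow B 84/118 = 71.2%, the guest checkout 956/1541 = 62.0% → Flow B
Email: Flow B 413/593 = 69.6%, the guest checkout 183/302 = 60.6% → Flow B
Overall: Flow B 781/1510 = 51.7%, the guest checkout 1152/1902 = 60.6% → the guest checkout
(Flow B wins every traffic group but the guest checkout wins overall — Flow B's sessions skew toward the low-rate social group.)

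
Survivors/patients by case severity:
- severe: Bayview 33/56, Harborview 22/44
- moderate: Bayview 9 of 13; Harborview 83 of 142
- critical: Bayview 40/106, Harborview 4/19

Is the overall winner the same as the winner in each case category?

No

Severe: Bayview 33/56 = 58.9%, Harborview 22/44 = 50.0% → Bayview
Moderate: Bayview 9/13 = 69.2%, Harborview 83/142 = 58.5% → Bayview
Critical: Bayview 40/106 = 37.7%, Harborview 4/19 = 21.1% → Bayview
Overall: Bayview 82/175 = 46.9%, Harborview 109/205 = 53.2% → Harborview
Bayview wins each case group but Harborview wins overall — the comparison reverses. Bayview's patients skew toward critical, which has a lower base rate.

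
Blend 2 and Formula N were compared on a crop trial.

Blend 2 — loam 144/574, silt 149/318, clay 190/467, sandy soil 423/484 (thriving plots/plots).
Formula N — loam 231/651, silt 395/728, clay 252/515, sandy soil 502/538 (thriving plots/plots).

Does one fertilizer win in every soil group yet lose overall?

Loam: Blend 2 144/574 = 25.1%, Formula N 231/651 = 35.5% → Formula N
Silt: Blend 2 149/318 = 46.9%, Formula N 395/728 = 54.3% → Formula N
Clay: Blend 2 190/467 = 40.7%, Formula N 252/515 = 48.9% → Formula N
Sandy soil: Blend 2 423/484 = 87.4%, Formula N 502/538 = 93.3% → Formula N
Overall: Blend 2 906/1843 = 49.2%, Formula N 1380/2432 = 56.7% → Formula N
Formula N wins overall and in every soil group — no reversal.

No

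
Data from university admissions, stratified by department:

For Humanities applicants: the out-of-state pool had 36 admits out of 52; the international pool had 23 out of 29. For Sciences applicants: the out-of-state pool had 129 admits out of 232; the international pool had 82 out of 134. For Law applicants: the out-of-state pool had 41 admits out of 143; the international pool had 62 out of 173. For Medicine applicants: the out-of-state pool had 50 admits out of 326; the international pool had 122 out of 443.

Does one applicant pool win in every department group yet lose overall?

No

Humanities: the out-of-state pool 36/52 = 69.2%, the international pool 23/29 = 79.3% → the international pool
Sciences: the out-of-state pool 129/232 = 55.6%, the international pool 82/134 = 61.2% → the international pool
Law: the out-of-state pool 41/143 = 28.7%, the international pool 62/173 = 35.8% → the international pool
Medicine: the out-of-state pool 50/326 = 15.3%, the international pool 122/443 = 27.5% → the international pool
Overall: the out-of-state pool 256/753 = 34.0%, the international pool 289/779 = 37.1% → the international pool
The international pool wins overall and in every department group — no reversal.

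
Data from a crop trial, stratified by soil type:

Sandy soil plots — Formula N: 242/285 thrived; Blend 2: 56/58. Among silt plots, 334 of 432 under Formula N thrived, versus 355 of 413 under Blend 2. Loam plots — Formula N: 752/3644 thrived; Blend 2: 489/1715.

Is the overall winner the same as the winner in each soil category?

Yes

Sandy soil: Formula N 242/285 = 84.9%, Blend 2 56/58 = 96.6% → Blend 2
Silt: Formula N 334/432 = 77.3%, Blend 2 355/413 = 86.0% → Blend 2
Loam: Formula N 752/3644 = 20.6%, Blend 2 489/1715 = 28.5% → Blend 2
Overall: Formula N 1328/4361 = 30.5%, Blend 2 900/2186 = 41.2% → Blend 2
Blend 2 wins overall and in every soil group — no reversal.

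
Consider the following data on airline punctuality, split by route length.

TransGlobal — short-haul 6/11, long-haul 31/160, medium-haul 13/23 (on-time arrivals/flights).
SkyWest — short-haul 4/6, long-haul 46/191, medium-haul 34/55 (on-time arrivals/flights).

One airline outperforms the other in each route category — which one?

Short-haul: TransGlobal 6/11 = 54.5%, SkyWest 4/6 = 66.7% → SkyWest
Long-haul: TransGlobal 31/160 = 19.4%, SkyWest 46/191 = 24.1% → SkyWest
Medium-haul: TransGlobal 13/23 = 56.5%, SkyWest 34/55 = 61.8% → SkyWest
SkyWest has the higher rate in all 3 groups.

SkyWest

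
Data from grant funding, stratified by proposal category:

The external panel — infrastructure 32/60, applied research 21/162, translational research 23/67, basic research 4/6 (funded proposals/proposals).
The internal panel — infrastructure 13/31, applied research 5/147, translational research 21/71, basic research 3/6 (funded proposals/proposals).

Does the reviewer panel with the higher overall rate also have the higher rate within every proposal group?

Yes

Infrastructure: the external panel 32/60 = 53.3%, the internal panel 13/31 = 41.9% → the external panel
Applied research: the external panel 21/162 = 13.0%, the internal panel 5/147 = 3.4% → the external panel
Translational research: the external panel 23/67 = 34.3%, the internal panel 21/71 = 29.6% → the external panel
Basic research: the external panel 4/6 = 66.7%, the internal panel 3/6 = 50.0% → the external panel
Overall: the external panel 80/295 = 27.1%, the internal panel 42/255 = 16.5% → the external panel
The external panel wins overall and in every proposal group — no reversal.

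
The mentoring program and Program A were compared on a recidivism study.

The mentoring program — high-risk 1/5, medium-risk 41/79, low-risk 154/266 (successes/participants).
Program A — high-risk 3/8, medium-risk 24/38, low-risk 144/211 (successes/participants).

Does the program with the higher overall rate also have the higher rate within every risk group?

Yes

High-risk: the mentoring program 1/5 = 20.0%, Program A 3/8 = 37.5% → Program A
Medium-risk: the mentoring program 41/79 = 51.9%, Program A 24/38 = 63.2% → Program A
Low-risk: the mentoring program 154/266 = 57.9%, Program A 144/211 = 68.2% → Program A
Overall: the mentoring program 196/350 = 56.0%, Program A 171/257 = 66.5% → Program A
Program A wins overall and in every risk group — no reversal.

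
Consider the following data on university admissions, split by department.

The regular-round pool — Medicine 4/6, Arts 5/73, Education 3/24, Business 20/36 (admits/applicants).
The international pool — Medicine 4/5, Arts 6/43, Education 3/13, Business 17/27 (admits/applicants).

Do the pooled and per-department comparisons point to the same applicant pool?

Medicine: the regular-round pool 4/6 = 66.7%, the international pool 4/5 = 80.0% → the international pool
Arts: the regular-round pool 5/73 = 6.8%, the international pool 6/43 = 14.0% → the international pool
Education: the regular-round pool 3/24 = 12.5%, the international pool 3/13 = 23.1% → the international pool
Business: the regular-round pool 20/36 = 55.6%, the international pool 17/27 = 63.0% → the international pool
Overall: the regular-round pool 32/139 = 23.0%, the international pool 30/88 = 34.1% → the international pool
The international pool wins overall and in every department group — no reversal.

Yes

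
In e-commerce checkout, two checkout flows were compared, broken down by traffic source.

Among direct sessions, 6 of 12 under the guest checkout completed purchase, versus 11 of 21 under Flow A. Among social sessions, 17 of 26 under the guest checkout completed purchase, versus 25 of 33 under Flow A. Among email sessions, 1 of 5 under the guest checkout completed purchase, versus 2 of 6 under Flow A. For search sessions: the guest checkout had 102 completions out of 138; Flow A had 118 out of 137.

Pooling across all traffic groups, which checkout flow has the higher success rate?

Direct: the guest checkout 6/12 = 50.0%, Flow A 11/21 = 52.4% → Flow A
Social: the guest checkout 17/26 = 65.4%, Flow A 25/33 = 75.8% → Flow A
Email: the guest checkout 1/5 = 20.0%, Flow A 2/6 = 33.3% → Flow A
Search: the guest checkout 102/138 = 73.9%, Flow A 118/137 = 86.1% → Flow A
Overall: the guest checkout 126/181 = 69.6%, Flow A 156/197 = 79.2% → Flow A

Flow A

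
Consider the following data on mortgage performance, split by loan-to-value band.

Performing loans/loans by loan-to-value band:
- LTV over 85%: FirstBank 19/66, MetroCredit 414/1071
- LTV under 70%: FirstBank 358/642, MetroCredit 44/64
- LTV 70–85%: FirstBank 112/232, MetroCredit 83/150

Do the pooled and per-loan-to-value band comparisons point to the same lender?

LTV over 85%: FirstBank 19/66 = 28.8%, MetroCredit 414/1071 = 38.7% → MetroCredit
LTV under 70%: FirstBank 358/642 = 55.8%, MetroCredit 44/64 = 68.8% → MetroCredit
LTV 70–85%: FirstBank 112/232 = 48.3%, MetroCredit 83/150 = 55.3% → MetroCredit
Overall: FirstBank 489/940 = 52.0%, MetroCredit 541/1285 = 42.1% → FirstBank
MetroCredit wins each loan-to-value group but FirstBank wins overall — the comparison reverses. MetroCredit's loans skew toward LTV over 85%, which has a lower base rate.

No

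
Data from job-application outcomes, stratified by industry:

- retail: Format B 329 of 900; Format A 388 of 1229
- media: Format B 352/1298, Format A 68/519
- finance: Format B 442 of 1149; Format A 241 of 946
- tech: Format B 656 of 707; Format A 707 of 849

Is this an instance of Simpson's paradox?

Retail: Format B 329/900 = 36.6%, Format A 388/1229 = 31.6% → Format B
Media: Format B 352/1298 = 27.1%, Format A 68/519 = 13.1% → Format B
Finance: Format B 442/1149 = 38.5%, Format A 241/946 = 25.5% → Format B
Tech: Format B 656/707 = 92.8%, Format A 707/849 = 83.3% → Format B
Overall: Format B 1779/4054 = 43.9%, Format A 1404/3543 = 39.6% → Format B
Format B wins overall and in every industry group — no reversal.

No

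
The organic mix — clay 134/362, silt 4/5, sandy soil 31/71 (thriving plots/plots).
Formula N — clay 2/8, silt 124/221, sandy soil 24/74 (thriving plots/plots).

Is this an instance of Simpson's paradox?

Yes

Clay: the organic mix 134/362 = 37.0%, Formula N 2/8 = 25.0% → the organic mix
Silt: the organic mix 4/5 = 80.0%, Formula N 124/221 = 56.1% → the organic mix
Sandy soil: the organic mix 31/71 = 43.7%, Formula N 24/74 = 32.4% → the organic mix
Overall: the organic mix 169/438 = 38.6%, Formula N 150/303 = 49.5% → Formula N
The organic mix wins each soil group but Formula N wins overall — the comparison reverses. The organic mix's plots skew toward clay, which has a lower base rate.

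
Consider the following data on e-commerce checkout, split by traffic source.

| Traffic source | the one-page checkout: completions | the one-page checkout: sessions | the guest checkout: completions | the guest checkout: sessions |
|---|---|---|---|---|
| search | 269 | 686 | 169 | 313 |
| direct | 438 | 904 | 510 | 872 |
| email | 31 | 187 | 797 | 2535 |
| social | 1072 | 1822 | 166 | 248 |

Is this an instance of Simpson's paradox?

Yes

Search: the one-page checkout 269/686 = 39.2%, the guest checkout 169/313 = 54.0% → the guest checkout
Direct: the one-page checkout 438/904 = 48.5%, the guest checkout 510/872 = 58.5% → the guest checkout
Email: the one-page checkout 31/187 = 16.6%, the guest checkout 797/2535 = 31.4% → the guest checkout
Social: the one-page checkout 1072/1822 = 58.8%, the guest checkout 166/248 = 66.9% → the guest checkout
Overall: the one-page checkout 1810/3599 = 50.3%, the guest checkout 1642/3968 = 41.4% → the one-page checkout
The guest checkout wins each traffic group but the one-page checkout wins overall — the comparison reverses. The guest checkout's sessions skew toward email, which has a lower base rate.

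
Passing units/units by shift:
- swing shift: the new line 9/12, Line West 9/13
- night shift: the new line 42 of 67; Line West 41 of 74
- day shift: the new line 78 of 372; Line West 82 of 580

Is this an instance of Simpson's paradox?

No

Swing shift: the new line 9/12 = 75.0%, Line West 9/13 = 69.2% → the new line
Night shift: the new line 42/67 = 62.7%, Line West 41/74 = 55.4% → the new line
Day shift: the new line 78/372 = 21.0%, Line West 82/580 = 14.1% → the new line
Overall: the new line 129/451 = 28.6%, Line West 132/667 = 19.8% → the new line
The new line wins overall and in every shift group — no reversal.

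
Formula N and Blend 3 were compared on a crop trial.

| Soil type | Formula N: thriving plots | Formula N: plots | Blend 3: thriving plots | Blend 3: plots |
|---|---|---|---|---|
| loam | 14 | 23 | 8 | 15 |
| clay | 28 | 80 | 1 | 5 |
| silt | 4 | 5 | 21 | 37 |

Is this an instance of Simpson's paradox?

Loam: Formula N 14/23 = 60.9%, Blend 3 8/15 = 53.3% → Formula N
Clay: Formula N 28/80 = 35.0%, Blend 3 1/5 = 20.0% → Formula N
Silt: Formula N 4/5 = 80.0%, Blend 3 21/37 = 56.8% → Formula N
Overall: Formula N 46/108 = 42.6%, Blend 3 30/57 = 52.6% → Blend 3
Formula N wins each soil group but Blend 3 wins overall — the comparison reverses. Formula N's plots skew toward clay, which has a lower base rate.

Yes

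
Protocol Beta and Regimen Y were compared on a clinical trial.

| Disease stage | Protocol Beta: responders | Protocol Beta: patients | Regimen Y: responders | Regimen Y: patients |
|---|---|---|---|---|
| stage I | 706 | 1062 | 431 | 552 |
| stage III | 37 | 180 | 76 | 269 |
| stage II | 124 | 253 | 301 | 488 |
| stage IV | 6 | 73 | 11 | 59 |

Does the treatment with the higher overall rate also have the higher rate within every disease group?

Yes

Stage I: Protocol Beta 706/1062 = 66.5%, Regimen Y 431/552 = 78.1% → Regimen Y
Stage III: Protocol Beta 37/180 = 20.6%, Regimen Y 76/269 = 28.3% → Regimen Y
Stage II: Protocol Beta 124/253 = 49.0%, Regimen Y 301/488 = 61.7% → Regimen Y
Stage IV: Protocol Beta 6/73 = 8.2%, Regimen Y 11/59 = 18.6% → Regimen Y
Overall: Protocol Beta 873/1568 = 55.7%, Regimen Y 819/1368 = 59.9% → Regimen Y
Regimen Y wins overall and in every disease group — no reversal.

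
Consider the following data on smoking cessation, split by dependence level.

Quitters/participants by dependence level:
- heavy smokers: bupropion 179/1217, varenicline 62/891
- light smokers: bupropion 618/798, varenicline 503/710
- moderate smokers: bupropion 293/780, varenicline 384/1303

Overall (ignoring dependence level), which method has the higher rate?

bupropion

Heavy smokers: bupropion 179/1217 = 14.7%, varenicline 62/891 = 7.0% → bupropion
Light smokers: bupropion 618/798 = 77.4%, varenicline 503/710 = 70.8% → bupropion
Moderate smokers: bupropion 293/780 = 37.6%, varenicline 384/1303 = 29.5% → bupropion
Overall: bupropion 1090/2795 = 39.0%, varenicline 949/2904 = 32.7% → bupropion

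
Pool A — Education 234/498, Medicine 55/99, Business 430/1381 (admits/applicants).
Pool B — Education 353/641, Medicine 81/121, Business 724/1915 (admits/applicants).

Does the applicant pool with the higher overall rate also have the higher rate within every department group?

Yes

Education: Pool A 234/498 = 47.0%, Pool B 353/641 = 55.1% → Pool B
Medicine: Pool A 55/99 = 55.6%, Pool B 81/121 = 66.9% → Pool B
Business: Pool A 430/1381 = 31.1%, Pool B 724/1915 = 37.8% → Pool B
Overall: Pool A 719/1978 = 36.3%, Pool B 1158/2677 = 43.3% → Pool B
Pool B wins overall and in every department group — no reversal.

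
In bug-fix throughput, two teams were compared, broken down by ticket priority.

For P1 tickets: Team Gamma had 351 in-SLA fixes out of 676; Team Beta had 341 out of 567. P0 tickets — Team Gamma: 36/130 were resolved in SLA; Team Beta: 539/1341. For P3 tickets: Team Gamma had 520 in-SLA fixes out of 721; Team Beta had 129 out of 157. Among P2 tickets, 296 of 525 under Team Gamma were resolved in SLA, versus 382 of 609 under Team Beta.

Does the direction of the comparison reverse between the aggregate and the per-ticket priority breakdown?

Yes

P1: Team Gamma 351/676 = 51.9%, Team Beta 341/567 = 60.1% → Team Beta
P0: Team Gamma 36/130 = 27.7%, Team Beta 539/1341 = 40.2% → Team Beta
P3: Team Gamma 520/721 = 72.1%, Team Beta 129/157 = 82.2% → Team Beta
P2: Team Gamma 296/525 = 56.4%, Team Beta 382/609 = 62.7% → Team Beta
Overall: Team Gamma 1203/2052 = 58.6%, Team Beta 1391/2674 = 52.0% → Team Gamma
Team Beta wins each ticket group but Team Gamma wins overall — the comparison reverses. Team Beta's tickets skew toward P0, which has a lower base rate.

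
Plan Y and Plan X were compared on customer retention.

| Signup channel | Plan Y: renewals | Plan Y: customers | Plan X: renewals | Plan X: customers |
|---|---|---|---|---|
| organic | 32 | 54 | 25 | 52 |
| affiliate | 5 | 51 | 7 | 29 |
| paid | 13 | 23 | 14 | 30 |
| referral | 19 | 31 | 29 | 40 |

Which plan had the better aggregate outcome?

Organic: Plan Y 32/54 = 59.3%, Plan X 25/52 = 48.1% → Plan Y
Affiliate: Plan Y 5/51 = 9.8%, Plan X 7/29 = 24.1% → Plan X
Paid: Plan Y 13/23 = 56.5%, Plan X 14/30 = 46.7% → Plan Y
Referral: Plan Y 19/31 = 61.3%, Plan X 29/40 = 72.5% → Plan X
Overall: Plan Y 69/159 = 43.4%, Plan X 75/151 = 49.7% → Plan X
(Neither sweeps every signup group, but Plan X has the higher pooled rate.)

Plan X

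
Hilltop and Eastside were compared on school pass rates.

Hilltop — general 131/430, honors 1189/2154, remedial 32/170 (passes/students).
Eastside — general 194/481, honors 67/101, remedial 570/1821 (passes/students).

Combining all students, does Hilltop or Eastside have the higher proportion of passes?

Hilltop

General: Hilltop 131/430 = 30.5%, Eastside 194/481 = 40.3% → Eastside
Honors: Hilltop 1189/2154 = 55.2%, Eastside 67/101 = 66.3% → Eastside
Remedial: Hilltop 32/170 = 18.8%, Eastside 570/1821 = 31.3% → Eastside
Overall: Hilltop 1352/2754 = 49.1%, Eastside 831/2403 = 34.6% → Hilltop
(Eastside wins every student group but Hilltop wins overall — Eastside's students skew toward the low-rate remedial group.)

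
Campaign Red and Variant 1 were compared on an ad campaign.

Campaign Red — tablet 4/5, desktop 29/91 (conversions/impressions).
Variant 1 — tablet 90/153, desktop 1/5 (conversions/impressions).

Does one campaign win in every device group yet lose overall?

Yes

Tablet: Campaign Red 4/5 = 80.0%, Variant 1 90/153 = 58.8% → Campaign Red
Desktop: Campaign Red 29/91 = 31.9%, Variant 1 1/5 = 20.0% → Campaign Red
Overall: Campaign Red 33/96 = 34.4%, Variant 1 91/158 = 57.6% → Variant 1
Campaign Red wins each device group but Variant 1 wins overall — the comparison reverses. Campaign Red's impressions skew toward desktop, which has a lower base rate.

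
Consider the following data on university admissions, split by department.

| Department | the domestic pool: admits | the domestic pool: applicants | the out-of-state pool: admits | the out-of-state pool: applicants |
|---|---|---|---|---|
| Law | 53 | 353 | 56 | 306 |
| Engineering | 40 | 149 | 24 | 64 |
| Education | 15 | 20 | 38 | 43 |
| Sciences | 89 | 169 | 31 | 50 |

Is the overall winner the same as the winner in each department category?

Law: the domestic pool 53/353 = 15.0%, the out-of-state pool 56/306 = 18.3% → the out-of-state pool
Engineering: the domestic pool 40/149 = 26.8%, the out-of-state pool 24/64 = 37.5% → the out-of-state pool
Education: the domestic pool 15/20 = 75.0%, the out-of-state pool 38/43 = 88.4% → the out-of-state pool
Sciences: the domestic pool 89/169 = 52.7%, the out-of-state pool 31/50 = 62.0% → the out-of-state pool
Overall: the domestic pool 197/691 = 28.5%, the out-of-state pool 149/463 = 32.2% → the out-of-state pool
The out-of-state pool wins overall and in every department group — no reversal.

Yes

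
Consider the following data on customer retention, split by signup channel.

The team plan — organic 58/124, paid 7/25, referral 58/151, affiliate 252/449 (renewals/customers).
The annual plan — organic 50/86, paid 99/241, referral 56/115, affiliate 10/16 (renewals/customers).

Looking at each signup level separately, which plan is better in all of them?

Organic: the team plan 58/124 = 46.8%, the annual plan 50/86 = 58.1% → the annual plan
Paid: the team plan 7/25 = 28.0%, the annual plan 99/241 = 41.1% → the annual plan
Referral: the team plan 58/151 = 38.4%, the annual plan 56/115 = 48.7% → the annual plan
Affiliate: the team plan 252/449 = 56.1%, the annual plan 10/16 = 62.5% → the annual plan
The annual plan has the higher rate in all 4 groups.

the annual plan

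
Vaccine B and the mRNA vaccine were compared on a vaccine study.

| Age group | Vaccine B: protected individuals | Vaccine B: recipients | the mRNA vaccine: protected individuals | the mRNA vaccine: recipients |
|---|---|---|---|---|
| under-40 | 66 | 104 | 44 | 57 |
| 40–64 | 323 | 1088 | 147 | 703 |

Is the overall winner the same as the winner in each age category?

Under-40: Vaccine B 66/104 = 63.5%, the mRNA vaccine 44/57 = 77.2% → the mRNA vaccine
40–64: Vaccine B 323/1088 = 29.7%, the mRNA vaccine 147/703 = 20.9% → Vaccine B
Overall: Vaccine B 389/1192 = 32.6%, the mRNA vaccine 191/760 = 25.1% → Vaccine B
Neither sweeps: Vaccine B wins 1 of 2 groups, the mRNA vaccine wins 1. Vaccine B wins overall but not every group — no Simpson reversal.

No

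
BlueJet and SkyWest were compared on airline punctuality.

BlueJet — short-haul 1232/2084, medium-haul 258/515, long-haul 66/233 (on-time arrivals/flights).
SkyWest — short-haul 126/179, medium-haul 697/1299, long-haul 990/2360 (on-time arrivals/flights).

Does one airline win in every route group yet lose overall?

Short-haul: BlueJet 1232/2084 = 59.1%, SkyWest 126/179 = 70.4% → SkyWest
Medium-haul: BlueJet 258/515 = 50.1%, SkyWest 697/1299 = 53.7% → SkyWest
Long-haul: BlueJet 66/233 = 28.3%, SkyWest 990/2360 = 41.9% → SkyWest
Overall: BlueJet 1556/2832 = 54.9%, SkyWest 1813/3838 = 47.2% → BlueJet
SkyWest wins each route group but BlueJet wins overall — the comparison reverses. SkyWest's flights skew toward long-haul, which has a lower base rate.

Yes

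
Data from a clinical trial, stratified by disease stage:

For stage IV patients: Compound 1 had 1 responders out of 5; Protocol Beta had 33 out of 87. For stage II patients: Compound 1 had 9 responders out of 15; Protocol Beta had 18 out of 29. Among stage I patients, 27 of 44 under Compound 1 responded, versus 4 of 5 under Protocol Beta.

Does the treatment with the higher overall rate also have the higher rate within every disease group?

Stage IV: Compound 1 1/5 = 20.0%, Protocol Beta 33/87 = 37.9% → Protocol Beta
Stage II: Compound 1 9/15 = 60.0%, Protocol Beta 18/29 = 62.1% → Protocol Beta
Stage I: Compound 1 27/44 = 61.4%, Protocol Beta 4/5 = 80.0% → Protocol Beta
Overall: Compound 1 37/64 = 57.8%, Protocol Beta 55/121 = 45.5% → Compound 1
Protocol Beta wins each disease group but Compound 1 wins overall — the comparison reverses. Protocol Beta's patients skew toward stage IV, which has a lower base rate.

No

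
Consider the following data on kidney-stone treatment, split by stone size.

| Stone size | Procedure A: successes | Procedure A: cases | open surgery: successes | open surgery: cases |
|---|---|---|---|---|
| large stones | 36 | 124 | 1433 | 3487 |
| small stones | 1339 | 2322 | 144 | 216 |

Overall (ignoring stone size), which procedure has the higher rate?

Large stones: Procedure A 36/124 = 29.0%, open surgery 1433/3487 = 41.1% → open surgery
Small stones: Procedure A 1339/2322 = 57.7%, open surgery 144/216 = 66.7% → open surgery
Overall: Procedure A 1375/2446 = 56.2%, open surgery 1577/3703 = 42.6% → Procedure A
(Open surgery wins every stone group but Procedure A wins overall — open surgery's cases skew toward the low-rate large stones group.)

Procedure A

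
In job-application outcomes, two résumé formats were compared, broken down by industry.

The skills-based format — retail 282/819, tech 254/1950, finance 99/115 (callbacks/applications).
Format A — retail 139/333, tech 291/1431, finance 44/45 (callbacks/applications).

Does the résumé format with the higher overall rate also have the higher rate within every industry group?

Retail: the skills-based format 282/819 = 34.4%, Format A 139/333 = 41.7% → Format A
Tech: the skills-based format 254/1950 = 13.0%, Format A 291/1431 = 20.3% → Format A
Finance: the skills-based format 99/115 = 86.1%, Format A 44/45 = 97.8% → Format A
Overall: the skills-based format 635/2884 = 22.0%, Format A 474/1809 = 26.2% → Format A
Format A wins overall and in every industry group — no reversal.

Yes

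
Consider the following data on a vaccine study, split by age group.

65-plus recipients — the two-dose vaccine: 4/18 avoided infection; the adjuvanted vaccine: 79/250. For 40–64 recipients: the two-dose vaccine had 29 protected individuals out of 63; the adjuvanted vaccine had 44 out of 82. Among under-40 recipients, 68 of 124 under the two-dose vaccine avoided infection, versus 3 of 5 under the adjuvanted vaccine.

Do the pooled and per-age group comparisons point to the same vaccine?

65-plus: the two-dose vaccine 4/18 = 22.2%, the adjuvanted vaccine 79/250 = 31.6% → the adjuvanted vaccine
40–64: the two-dose vaccine 29/63 = 46.0%, the adjuvanted vaccine 44/82 = 53.7% → the adjuvanted vaccine
Under-40: the two-dose vaccine 68/124 = 54.8%, the adjuvanted vaccine 3/5 = 60.0% → the adjuvanted vaccine
Overall: the two-dose vaccine 101/205 = 49.3%, the adjuvanted vaccine 126/337 = 37.4% → the two-dose vaccine
The adjuvanted vaccine wins each age group but the two-dose vaccine wins overall — the comparison reverses. The adjuvanted vaccine's recipients skew toward 65-plus, which has a lower base rate.

No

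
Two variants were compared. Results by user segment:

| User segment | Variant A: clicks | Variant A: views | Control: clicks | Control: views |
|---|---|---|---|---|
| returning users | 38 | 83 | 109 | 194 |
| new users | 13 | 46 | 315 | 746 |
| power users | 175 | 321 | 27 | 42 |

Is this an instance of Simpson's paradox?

Yes

Returning users: Variant A 38/83 = 45.8%, Control 109/194 = 56.2% → Control
New users: Variant A 13/46 = 28.3%, Control 315/746 = 42.2% → Control
Power users: Variant A 175/321 = 54.5%, Control 27/42 = 64.3% → Control
Overall: Variant A 226/450 = 50.2%, Control 451/982 = 45.9% → Variant A
Control wins each user group but Variant A wins overall — the comparison reverses. Control's views skew toward new users, which has a lower base rate.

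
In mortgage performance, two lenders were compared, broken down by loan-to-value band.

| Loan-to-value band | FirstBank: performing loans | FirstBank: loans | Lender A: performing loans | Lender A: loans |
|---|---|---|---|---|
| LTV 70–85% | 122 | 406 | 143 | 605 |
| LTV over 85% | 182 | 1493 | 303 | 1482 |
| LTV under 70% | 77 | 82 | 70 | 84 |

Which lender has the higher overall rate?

Lender A

LTV 70–85%: FirstBank 122/406 = 30.0%, Lender A 143/605 = 23.6% → FirstBank
LTV over 85%: FirstBank 182/1493 = 12.2%, Lender A 303/1482 = 20.4% → Lender A
LTV under 70%: FirstBank 77/82 = 93.9%, Lender A 70/84 = 83.3% → FirstBank
Overall: FirstBank 381/1981 = 19.2%, Lender A 516/2171 = 23.8% → Lender A
(Neither sweeps every loan-to-value group, but Lender A has the higher pooled rate.)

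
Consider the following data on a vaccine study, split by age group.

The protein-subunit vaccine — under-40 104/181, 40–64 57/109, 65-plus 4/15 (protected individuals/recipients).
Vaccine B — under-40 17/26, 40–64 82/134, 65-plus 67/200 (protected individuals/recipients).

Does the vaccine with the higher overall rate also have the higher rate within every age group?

Under-40: the protein-subunit vaccine 104/181 = 57.5%, Vaccine B 17/26 = 65.4% → Vaccine B
40–64: the protein-subunit vaccine 57/109 = 52.3%, Vaccine B 82/134 = 61.2% → Vaccine B
65-plus: the protein-subunit vaccine 4/15 = 26.7%, Vaccine B 67/200 = 33.5% → Vaccine B
Overall: the protein-subunit vaccine 165/305 = 54.1%, Vaccine B 166/360 = 46.1% → the protein-subunit vaccine
Vaccine B wins each age group but the protein-subunit vaccine wins overall — the comparison reverses. Vaccine B's recipients skew toward 65-plus, which has a lower base rate.

No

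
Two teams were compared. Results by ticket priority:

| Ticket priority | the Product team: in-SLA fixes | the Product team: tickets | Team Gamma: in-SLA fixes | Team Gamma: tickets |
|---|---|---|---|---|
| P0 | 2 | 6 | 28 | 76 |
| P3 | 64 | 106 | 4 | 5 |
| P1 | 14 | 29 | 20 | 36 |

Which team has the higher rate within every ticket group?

Team Gamma

P0: the Product team 2/6 = 33.3%, Team Gamma 28/76 = 36.8% → Team Gamma
P3: the Product team 64/106 = 60.4%, Team Gamma 4/5 = 80.0% → Team Gamma
P1: the Product team 14/29 = 48.3%, Team Gamma 20/36 = 55.6% → Team Gamma
Team Gamma has the higher rate in all 3 groups.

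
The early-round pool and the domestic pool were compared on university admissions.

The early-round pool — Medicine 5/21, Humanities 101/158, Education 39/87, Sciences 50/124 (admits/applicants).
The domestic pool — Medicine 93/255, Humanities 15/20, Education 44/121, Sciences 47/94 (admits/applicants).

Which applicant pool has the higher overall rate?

the early-round pool

Medicine: the early-round pool 5/21 = 23.8%, the domestic pool 93/255 = 36.5% → the domestic pool
Humanities: the early-round pool 101/158 = 63.9%, the domestic pool 15/20 = 75.0% → the domestic pool
Education: the early-round pool 39/87 = 44.8%, the domestic pool 44/121 = 36.4% → the early-round pool
Sciences: the early-round pool 50/124 = 40.3%, the domestic pool 47/94 = 50.0% → the domestic pool
Overall: the early-round pool 195/390 = 50.0%, the domestic pool 199/490 = 40.6% → the early-round pool
(Neither sweeps every department group, but the early-round pool has the higher pooled rate.)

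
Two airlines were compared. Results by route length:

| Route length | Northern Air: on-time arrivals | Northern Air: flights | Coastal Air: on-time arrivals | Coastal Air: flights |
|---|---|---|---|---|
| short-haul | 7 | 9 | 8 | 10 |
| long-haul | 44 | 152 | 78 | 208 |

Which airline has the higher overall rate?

Short-haul: Northern Air 7/9 = 77.8%, Coastal Air 8/10 = 80.0% → Coastal Air
Long-haul: Northern Air 44/152 = 28.9%, Coastal Air 78/208 = 37.5% → Coastal Air
Overall: Northern Air 51/161 = 31.7%, Coastal Air 86/218 = 39.4% → Coastal Air

Coastal Air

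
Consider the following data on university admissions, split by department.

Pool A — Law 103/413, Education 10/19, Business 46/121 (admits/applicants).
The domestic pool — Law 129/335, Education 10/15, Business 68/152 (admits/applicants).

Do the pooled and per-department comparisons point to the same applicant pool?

Law: Pool A 103/413 = 24.9%, the domestic pool 129/335 = 38.5% → the domestic pool
Education: Pool A 10/19 = 52.6%, the domestic pool 10/15 = 66.7% → the domestic pool
Business: Pool A 46/121 = 38.0%, the domestic pool 68/152 = 44.7% → the domestic pool
Overall: Pool A 159/553 = 28.8%, the domestic pool 207/502 = 41.2% → the domestic pool
The domestic pool wins overall and in every department group — no reversal.

Yes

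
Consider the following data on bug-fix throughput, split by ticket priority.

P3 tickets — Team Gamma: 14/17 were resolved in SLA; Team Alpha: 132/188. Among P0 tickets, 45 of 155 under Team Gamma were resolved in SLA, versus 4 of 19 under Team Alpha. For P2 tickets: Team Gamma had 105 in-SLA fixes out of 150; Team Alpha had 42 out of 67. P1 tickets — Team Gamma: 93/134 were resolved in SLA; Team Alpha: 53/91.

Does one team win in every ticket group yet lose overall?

P3: Team Gamma 14/17 = 82.4%, Team Alpha 132/188 = 70.2% → Team Gamma
P0: Team Gamma 45/155 = 29.0%, Team Alpha 4/19 = 21.1% → Team Gamma
P2: Team Gamma 105/150 = 70.0%, Team Alpha 42/67 = 62.7% → Team Gamma
P1: Team Gamma 93/134 = 69.4%, Team Alpha 53/91 = 58.2% → Team Gamma
Overall: Team Gamma 257/456 = 56.4%, Team Alpha 231/365 = 63.3% → Team Alpha
Team Gamma wins each ticket group but Team Alpha wins overall — the comparison reverses. Team Gamma's tickets skew toward P0, which has a lower base rate.

Yes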